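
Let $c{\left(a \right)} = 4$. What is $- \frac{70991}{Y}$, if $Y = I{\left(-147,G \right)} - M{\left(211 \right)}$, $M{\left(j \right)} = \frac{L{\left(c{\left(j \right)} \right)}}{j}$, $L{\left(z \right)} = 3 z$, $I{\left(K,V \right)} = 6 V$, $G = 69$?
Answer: $- \frac{14979101}{87342} \approx -171.5$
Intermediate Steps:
$M{\left(j \right)} = \frac{12}{j}$ ($M{\left(j \right)} = \frac{3 \cdot 4}{j} = \frac{12}{j}$)
$Y = \frac{87342}{211}$ ($Y = 6 \cdot 69 - \frac{12}{211} = 414 - 12 \cdot \frac{1}{211} = 414 - \frac{12}{211} = \frac{87342}{211} \approx 413.94$)
$- \frac{70991}{Y} = - \frac{70991}{\frac{87342}{211}} = \left(-70991\right) \frac{211}{87342} = - \frac{14979101}{87342}$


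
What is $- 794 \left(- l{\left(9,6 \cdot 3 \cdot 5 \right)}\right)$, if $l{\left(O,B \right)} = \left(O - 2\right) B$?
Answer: $500220$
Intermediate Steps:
$l{\left(O,B \right)} = B \left(-2 + O\right)$ ($l{\left(O,B \right)} = \left(-2 + O\right) B = B \left(-2 + O\right)$)
$- 794 \left(- l{\left(9,6 \cdot 3 \cdot 5 \right)}\right) = - 794 \left(- 6 \cdot 3 \cdot 5 \left(-2 + 9\right)\right) = - 794 \left(- 18 \cdot 5 \cdot 7\right) = - 794 \left(- 90 \cdot 7\right) = - 794 \left(\left(-1\right) 630\right) = \left(-794\right) \left(-630\right) = 500220$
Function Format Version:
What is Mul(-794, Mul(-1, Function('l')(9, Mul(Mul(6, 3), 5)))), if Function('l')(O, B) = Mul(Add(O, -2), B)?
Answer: 500220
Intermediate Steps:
Function('l')(O, B) = Mul(B, Add(-2, O)) (Function('l')(O, B) = Mul(Add(-2, O), B) = Mul(B, Add(-2, O)))
Mul(-794, Mul(-1, Function('l')(9, Mul(Mul(6, 3), 5)))) = Mul(-794, Mul(-1, Mul(Mul(Mul(6, 3), 5), Add(-2, 9)))) = Mul(-794, Mul(-1, Mul(Mul(18, 5), 7))) = Mul(-794, Mul(-1, Mul(90, 7))) = Mul(-794, Mul(-1, 630)) = Mul(-794, -630) = 500220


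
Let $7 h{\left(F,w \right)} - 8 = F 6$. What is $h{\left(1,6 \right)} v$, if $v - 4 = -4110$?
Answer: $-8212$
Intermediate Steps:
$v = -4106$ ($v = 4 - 4110 = -4106$)
$h{\left(F,w \right)} = \frac{8}{7} + \frac{6 F}{7}$ ($h{\left(F,w \right)} = \frac{8}{7} + \frac{F 6}{7} = \frac{8}{7} + \frac{6 F}{7}$)
$h{\left(1,6 \right)} v = \left(\frac{8}{7} + \frac{6}{7} \cdot 1\right) \left(-4106\right) = \left(\frac{8}{7} + \frac{6}{7}\right) \left(-4106\right) = 2 \left(-4106\right) = -8212$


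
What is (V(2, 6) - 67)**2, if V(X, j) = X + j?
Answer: 3481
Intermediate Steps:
(V(2, 6) - 67)**2 = ((2 + 6) - 67)**2 = (8 - 67)**2 = (-59)**2 = 3481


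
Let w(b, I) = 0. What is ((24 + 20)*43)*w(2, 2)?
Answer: 0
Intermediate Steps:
((24 + 20)*43)*w(2, 2) = ((24 + 20)*43)*0 = (44*43)*0 = 1892*0 = 0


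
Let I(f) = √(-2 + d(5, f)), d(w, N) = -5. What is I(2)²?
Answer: -7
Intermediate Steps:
I(f) = I*√7 (I(f) = √(-2 - 5) = √(-7) = I*√7)
I(2)² = (I*√7)² = -7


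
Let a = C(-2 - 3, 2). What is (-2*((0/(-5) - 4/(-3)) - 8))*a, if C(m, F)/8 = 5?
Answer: 1600/3 ≈ 533.33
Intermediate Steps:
C(m, F) = 40 (C(m, F) = 8*5 = 40)
a = 40
(-2*((0/(-5) - 4/(-3)) - 8))*a = -2*((0/(-5) - 4/(-3)) - 8)*40 = -2*((0*(-⅕) - 4*(-⅓)) - 8)*40 = -2*((0 + 4/3) - 8)*40 = -2*(4/3 - 8)*40 = -2*(-20/3)*40 = (40/3)*40 = 1600/3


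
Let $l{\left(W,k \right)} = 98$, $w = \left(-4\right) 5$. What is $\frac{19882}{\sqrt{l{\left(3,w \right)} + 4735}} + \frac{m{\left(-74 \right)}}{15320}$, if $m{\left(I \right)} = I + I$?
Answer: $- \frac{37}{3830} + \frac{19882 \sqrt{537}}{1611} \approx 285.98$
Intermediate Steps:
$w = -20$
$m{\left(I \right)} = 2 I$
$\frac{19882}{\sqrt{l{\left(3,w \right)} + 4735}} + \frac{m{\left(-74 \right)}}{15320} = \frac{19882}{\sqrt{98 + 4735}} + \frac{2 \left(-74\right)}{15320} = \frac{19882}{\sqrt{4833}} - \frac{37}{3830} = \frac{19882}{3 \sqrt{537}} - \frac{37}{3830} = 19882 \frac{\sqrt{537}}{1611} - \frac{37}{3830} = \frac{19882 \sqrt{537}}{1611} - \frac{37}{3830} = - \frac{37}{3830} + \frac{19882 \sqrt{537}}{1611}$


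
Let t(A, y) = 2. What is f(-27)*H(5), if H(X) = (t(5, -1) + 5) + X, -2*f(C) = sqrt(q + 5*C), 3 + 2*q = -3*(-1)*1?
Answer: -18*I*sqrt(15) ≈ -69.714*I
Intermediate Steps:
q = 0 (q = -3/2 + (-3*(-1)*1)/2 = -3/2 + (3*1)/2 = -3/2 + (1/2)*3 = -3/2 + 3/2 = 0)
f(C) = -sqrt(5)*sqrt(C)/2 (f(C) = -sqrt(0 + 5*C)/2 = -sqrt(5)*sqrt(C)/2)
H(X) = 7 + X (H(X) = (2 + 5) + X = 7 + X)
f(-27)*H(5) = (-sqrt(5)*sqrt(-27)/2)*(7 + 5) = -sqrt(5)*3*I*sqrt(3)/2*12 = -3*I*sqrt(15)/2*12 = -18*I*sqrt(15)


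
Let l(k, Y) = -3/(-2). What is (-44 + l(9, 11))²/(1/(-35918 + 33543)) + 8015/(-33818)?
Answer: -290147887905/67636 ≈ -4.2898e+6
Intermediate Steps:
l(k, Y) = 3/2 (l(k, Y) = -3*(-½) = 3/2)
(-44 + l(9, 11))²/(1/(-35918 + 33543)) + 8015/(-33818) = (-44 + 3/2)²/(1/(-35918 + 33543)) + 8015/(-33818) = (-85/2)²/(1/(-2375)) + 8015*(-1/33818) = 7225/(4*(-1/2375)) - 8015/33818 = (7225/4)*(-2375) - 8015/33818 = -17159375/4 - 8015/33818 = -290147887905/67636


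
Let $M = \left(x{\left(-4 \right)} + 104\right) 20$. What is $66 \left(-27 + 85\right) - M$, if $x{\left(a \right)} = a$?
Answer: $1828$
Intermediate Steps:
$M = 2000$ ($M = \left(-4 + 104\right) 20 = 100 \cdot 20 = 2000$)
$66 \left(-27 + 85\right) - M = 66 \left(-27 + 85\right) - 2000 = 66 \cdot 58 - 2000 = 3828 - 2000 = 1828$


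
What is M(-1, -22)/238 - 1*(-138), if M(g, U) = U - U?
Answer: 138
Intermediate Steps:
M(g, U) = 0
M(-1, -22)/238 - 1*(-138) = 0/238 - 1*(-138) = 0*(1/238) + 138 = 0 + 138 = 138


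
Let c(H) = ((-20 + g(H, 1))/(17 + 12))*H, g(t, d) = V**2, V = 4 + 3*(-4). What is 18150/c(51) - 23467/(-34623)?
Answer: 276916303/1177182 ≈ 235.24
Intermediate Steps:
V = -8 (V = 4 - 12 = -8)
g(t, d) = 64 (g(t, d) = (-8)**2 = 64)
c(H) = 44*H/29 (c(H) = ((-20 + 64)/(17 + 12))*H = (44/29)*H = (44*(1/29))*H = 44*H/29)
18150/c(51) - 23467/(-34623) = 18150/(((44/29)*51)) - 23467/(-34623) = 18150/(2244/29) - 23467*(-1/34623) = 18150*(29/2244) + 23467/34623 = 7975/34 + 23467/34623 = 276916303/1177182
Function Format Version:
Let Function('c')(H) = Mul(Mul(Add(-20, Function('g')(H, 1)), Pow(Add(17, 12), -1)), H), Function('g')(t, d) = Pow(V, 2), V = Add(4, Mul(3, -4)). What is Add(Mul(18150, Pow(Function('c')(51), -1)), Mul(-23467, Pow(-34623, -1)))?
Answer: Rational(276916303, 1177182) ≈ 235.24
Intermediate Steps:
V = -8 (V = Add(4, -12) = -8)
Function('g')(t, d) = 64 (Function('g')(t, d) = Pow(-8, 2) = 64)
Function('c')(H) = Mul(Rational(44, 29), H) (Function('c')(H) = Mul(Mul(Add(-20, 64), Pow(Add(17, 12), -1)), H) = Mul(Mul(44, Pow(29, -1)), H) = Mul(Mul(44, Rational(1, 29)), H) = Mul(Rational(44, 29), H))
Add(Mul(18150, Pow(Function('c')(51), -1)), Mul(-23467, Pow(-34623, -1))) = Add(Mul(18150, Pow(Mul(Rational(44, 29), 51), -1)), Mul(-23467, Pow(-34623, -1))) = Add(Mul(18150, Pow(Rational(2244, 29), -1)), Mul(-23467, Rational(-1, 34623))) = Add(Mul(18150, Rational(29, 2244)), Rational(23467, 34623)) = Add(Rational(7975, 34), Rational(23467, 34623)) = Rational(276916303, 1177182)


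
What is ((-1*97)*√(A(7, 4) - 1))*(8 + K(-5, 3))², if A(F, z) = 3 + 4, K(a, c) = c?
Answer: -11737*√6 ≈ -28750.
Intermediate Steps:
A(F, z) = 7
((-1*97)*√(A(7, 4) - 1))*(8 + K(-5, 3))² = ((-1*97)*√(7 - 1))*(8 + 3)² = -97*√6*11² = -97*√6*121 = -11737*√6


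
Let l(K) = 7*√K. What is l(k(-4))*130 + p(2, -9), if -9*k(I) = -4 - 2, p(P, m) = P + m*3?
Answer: -25 + 910*√6/3 ≈ 718.01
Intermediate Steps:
p(P, m) = P + 3*m
k(I) = ⅔ (k(I) = -(-4 - 2)/9 = -⅑*(-6) = ⅔)
l(k(-4))*130 + p(2, -9) = (7*√(⅔))*130 + (2 + 3*(-9)) = (7*(√6/3))*130 + (2 - 27) = (7*√6/3)*130 - 25 = 910*√6/3 - 25 = -25 + 910*√6/3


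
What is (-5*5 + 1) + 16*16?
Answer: 232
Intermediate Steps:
(-5*5 + 1) + 16*16 = (-25 + 1) + 256 = -24 + 256 = 232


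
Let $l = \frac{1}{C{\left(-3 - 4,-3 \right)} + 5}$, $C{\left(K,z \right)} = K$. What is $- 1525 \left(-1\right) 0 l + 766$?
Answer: $766$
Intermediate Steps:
$l = - \frac{1}{2}$ ($l = \frac{1}{\left(-3 - 4\right) + 5} = \frac{1}{-7 + 5} = \frac{1}{-2} = - \frac{1}{2} \approx -0.5$)
$- 1525 \left(-1\right) 0 l + 766 = - 1525 \left(-1\right) 0 \left(- \frac{1}{2}\right) + 766 = - 1525 \cdot 0 \left(- \frac{1}{2}\right) + 766 = \left(-1525\right) 0 + 766 = 0 + 766 = 766$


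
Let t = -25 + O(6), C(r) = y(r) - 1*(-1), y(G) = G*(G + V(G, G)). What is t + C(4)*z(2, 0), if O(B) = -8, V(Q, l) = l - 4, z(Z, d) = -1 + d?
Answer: -50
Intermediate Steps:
V(Q, l) = -4 + l
y(G) = G*(-4 + 2*G) (y(G) = G*(G + (-4 + G)) = G*(-4 + 2*G))
C(r) = 1 + 2*r*(-2 + r) (C(r) = 2*r*(-2 + r) - 1*(-1) = 2*r*(-2 + r) + 1 = 1 + 2*r*(-2 + r))
t = -33 (t = -25 - 8 = -33)
t + C(4)*z(2, 0) = -33 + (1 + 2*4*(-2 + 4))*(-1 + 0) = -33 + (1 + 2*4*2)*(-1) = -33 + (1 + 16)*(-1) = -33 + 17*(-1) = -33 - 17 = -50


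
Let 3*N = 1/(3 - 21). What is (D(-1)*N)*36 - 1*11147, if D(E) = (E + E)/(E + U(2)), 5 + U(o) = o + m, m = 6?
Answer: -33439/3 ≈ -11146.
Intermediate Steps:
U(o) = 1 + o (U(o) = -5 + (o + 6) = -5 + (6 + o) = 1 + o)
D(E) = 2*E/(3 + E) (D(E) = (E + E)/(E + (1 + 2)) = (2*E)/(E + 3) = (2*E)/(3 + E) = 2*E/(3 + E))
N = -1/54 (N = 1/(3*(3 - 21)) = (⅓)/(-18) = (⅓)*(-1/18) = -1/54 ≈ -0.018519)
(D(-1)*N)*36 - 1*11147 = ((2*(-1)/(3 - 1))*(-1/54))*36 - 1*11147 = ((2*(-1)/2)*(-1/54))*36 - 11147 = ((2*(-1)*(½))*(-1/54))*36 - 11147 = -1*(-1/54)*36 - 11147 = (1/54)*36 - 11147 = ⅔ - 11147 = -33439/3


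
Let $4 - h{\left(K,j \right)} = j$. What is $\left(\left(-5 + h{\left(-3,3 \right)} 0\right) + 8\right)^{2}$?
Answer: $9$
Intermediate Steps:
$h{\left(K,j \right)} = 4 - j$
$\left(\left(-5 + h{\left(-3,3 \right)} 0\right) + 8\right)^{2} = \left(\left(-5 + \left(4 - 3\right) 0\right) + 8\right)^{2} = \left(\left(-5 + 1 \cdot 0\right) + 8\right)^{2} = \left(\left(-5 + 0\right) + 8\right)^{2} = \left(-5 + 8\right)^{2} = 3^{2} = 9$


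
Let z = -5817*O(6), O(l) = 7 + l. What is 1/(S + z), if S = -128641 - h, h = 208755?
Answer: -1/413017 ≈ -2.4212e-6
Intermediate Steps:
S = -337396 (S = -128641 - 1*208755 = -128641 - 208755 = -337396)
z = -75621 (z = -5817*(7 + 6) = -5817*13 = -75621)
1/(S + z) = 1/(-337396 - 75621) = 1/(-413017) = -1/413017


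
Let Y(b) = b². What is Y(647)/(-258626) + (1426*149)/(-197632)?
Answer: -34420458653/12778193408 ≈ -2.6937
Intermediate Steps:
Y(647)/(-258626) + (1426*149)/(-197632) = 647²/(-258626) + (1426*149)/(-197632) = 418609*(-1/258626) + 212474*(-1/197632) = -418609/258626 - 106237/98816 = -34420458653/12778193408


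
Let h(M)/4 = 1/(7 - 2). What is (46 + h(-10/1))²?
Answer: 54756/25 ≈ 2190.2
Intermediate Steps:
h(M) = ⅘ (h(M) = 4/(7 - 2) = 4/5 = 4*(⅕) = ⅘)
(46 + h(-10/1))² = (46 + ⅘)² = (234/5)² = 54756/25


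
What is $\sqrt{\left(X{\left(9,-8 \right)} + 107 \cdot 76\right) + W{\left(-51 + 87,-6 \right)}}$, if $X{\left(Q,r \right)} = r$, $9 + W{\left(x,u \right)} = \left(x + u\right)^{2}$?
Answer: $\sqrt{9015} \approx 94.947$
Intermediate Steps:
$W{\left(x,u \right)} = -9 + \left(u + x\right)^{2}$ ($W{\left(x,u \right)} = -9 + \left(x + u\right)^{2} = -9 + \left(u + x\right)^{2}$)
$\sqrt{\left(X{\left(9,-8 \right)} + 107 \cdot 76\right) + W{\left(-51 + 87,-6 \right)}} = \sqrt{\left(-8 + 107 \cdot 76\right) - \left(9 - \left(-6 + \left(-51 + 87\right)\right)^{2}\right)} = \sqrt{\left(-8 + 8132\right) - \left(9 - \left(-6 + 36\right)^{2}\right)} = \sqrt{8124 - \left(9 - 30^{2}\right)} = \sqrt{8124 + \left(-9 + 900\right)} = \sqrt{8124 + 891} = \sqrt{9015}$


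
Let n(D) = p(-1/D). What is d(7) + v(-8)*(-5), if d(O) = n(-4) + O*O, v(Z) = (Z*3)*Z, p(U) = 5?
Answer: -906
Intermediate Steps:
n(D) = 5
v(Z) = 3*Z² (v(Z) = (3*Z)*Z = 3*Z²)
d(O) = 5 + O² (d(O) = 5 + O*O = 5 + O²)
d(7) + v(-8)*(-5) = (5 + 7²) + (3*(-8)²)*(-5) = (5 + 49) + (3*64)*(-5) = 54 + 192*(-5) = 54 - 960 = -906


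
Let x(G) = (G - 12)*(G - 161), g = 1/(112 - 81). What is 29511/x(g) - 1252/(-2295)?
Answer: 2696167121/169948422 ≈ 15.865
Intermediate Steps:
g = 1/31 ≈ 0.032258
x(G) = (-161 + G)*(-12 + G) (x(G) = (-12 + G)*(-161 + G) = (-161 + G)*(-12 + G))
29511/x(g) - 1252/(-2295) = 29511/(1932 + (1/31)² - 173*1/31) - 1252/(-2295) = 29511/(1932 + 1/961 - 173/31) - 1252*(-1/2295) = 29511/(1851290/961) + 1252/2295 = 29511*(961/1851290) + 1252/2295 = 28360071/1851290 + 1252/2295 = 2696167121/169948422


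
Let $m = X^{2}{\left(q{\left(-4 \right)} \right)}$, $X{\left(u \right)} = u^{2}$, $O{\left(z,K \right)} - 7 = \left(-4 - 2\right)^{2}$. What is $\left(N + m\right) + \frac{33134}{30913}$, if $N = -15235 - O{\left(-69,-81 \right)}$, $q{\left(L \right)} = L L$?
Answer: $\frac{1553658688}{30913} \approx 50259.0$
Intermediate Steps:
$q{\left(L \right)} = L^{2}$
$O{\left(z,K \right)} = 43$ ($O{\left(z,K \right)} = 7 + \left(-4 - 2\right)^{2} = 7 + \left(-6\right)^{2} = 7 + 36 = 43$)
$m = 65536$ ($m = \left(\left(\left(-4\right)^{2}\right)^{2}\right)^{2} = \left(16^{2}\right)^{2} = 256^{2} = 65536$)
$N = -15278$ ($N = -15235 - 43 = -15278$)
$\left(N + m\right) + \frac{33134}{30913} = \left(-15278 + 65536\right) + \frac{33134}{30913} = 50258 + 33134 \cdot \frac{1}{30913} = 50258 + \frac{33134}{30913} = \frac{1553658688}{30913}$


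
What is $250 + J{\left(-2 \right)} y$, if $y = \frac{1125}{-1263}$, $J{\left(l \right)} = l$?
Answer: $\frac{106000}{421} \approx 251.78$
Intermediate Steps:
$y = - \frac{375}{421}$ ($y = 1125 \left(- \frac{1}{1263}\right) = - \frac{375}{421} \approx -0.89074$)
$250 + J{\left(-2 \right)} y = 250 - - \frac{750}{421} = 250 + \frac{750}{421} = \frac{106000}{421}$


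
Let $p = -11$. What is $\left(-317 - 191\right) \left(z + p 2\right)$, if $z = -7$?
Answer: $14732$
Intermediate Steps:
$\left(-317 - 191\right) \left(z + p 2\right) = \left(-317 - 191\right) \left(-7 - 22\right) = - 508 \left(-7 - 22\right) = \left(-508\right) \left(-29\right) = 14732$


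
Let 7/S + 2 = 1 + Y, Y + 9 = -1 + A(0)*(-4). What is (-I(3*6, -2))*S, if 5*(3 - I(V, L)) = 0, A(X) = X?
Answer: 21/11 ≈ 1.9091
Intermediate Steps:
I(V, L) = 3 (I(V, L) = 3 - ⅕*0 = 3 + 0 = 3)
Y = -10 (Y = -9 + (-1 + 0*(-4)) = -9 + (-1 + 0) = -9 - 1 = -10)
S = -7/11 (S = 7/(-2 + (1 - 10)) = 7/(-2 - 9) = 7/(-11) = 7*(-1/11) = -7/11 ≈ -0.63636)
(-I(3*6, -2))*S = -1*3*(-7/11) = -3*(-7/11) = 21/11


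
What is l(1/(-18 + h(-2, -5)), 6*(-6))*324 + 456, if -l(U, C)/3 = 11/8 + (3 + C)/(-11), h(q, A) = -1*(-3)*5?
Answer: -7593/2 ≈ -3796.5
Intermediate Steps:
h(q, A) = 15 (h(q, A) = 3*5 = 15)
l(U, C) = -291/88 + 3*C/11 (l(U, C) = -3*(11/8 + (3 + C)/(-11)) = -3*(11*(⅛) + (3 + C)*(-1/11)) = -3*(11/8 + (-3/11 - C/11)) = -3*(97/88 - C/11) = -291/88 + 3*C/11)
l(1/(-18 + h(-2, -5)), 6*(-6))*324 + 456 = (-291/88 + 3*(6*(-6))/11)*324 + 456 = (-291/88 + (3/11)*(-36))*324 + 456 = (-291/88 - 108/11)*324 + 456 = -105/8*324 + 456 = -8505/2 + 456 = -7593/2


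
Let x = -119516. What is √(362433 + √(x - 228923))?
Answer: √(362433 + 7*I*√7111) ≈ 602.02 + 0.49*I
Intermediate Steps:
√(362433 + √(x - 228923)) = √(362433 + √(-119516 - 228923)) = √(362433 + √(-348439)) = √(362433 + 7*I*√7111)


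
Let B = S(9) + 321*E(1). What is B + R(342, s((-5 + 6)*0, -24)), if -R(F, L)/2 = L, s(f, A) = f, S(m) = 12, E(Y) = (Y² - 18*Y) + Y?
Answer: -5124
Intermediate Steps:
E(Y) = Y² - 17*Y
B = -5124 (B = 12 + 321*(1*(-17 + 1)) = 12 + 321*(1*(-16)) = 12 + 321*(-16) = 12 - 5136 = -5124)
R(F, L) = -2*L
B + R(342, s((-5 + 6)*0, -24)) = -5124 - 2*(-5 + 6)*0 = -5124 - 2*0 = -5124 + 0 = -5124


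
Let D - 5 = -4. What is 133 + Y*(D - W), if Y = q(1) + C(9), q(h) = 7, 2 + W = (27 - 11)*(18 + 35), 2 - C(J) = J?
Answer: 133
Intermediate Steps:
D = 1 (D = 5 - 4 = 1)
C(J) = 2 - J
W = 846 (W = -2 + (27 - 11)*(18 + 35) = -2 + 16*53 = -2 + 848 = 846)
Y = 0 (Y = 7 + (2 - 1*9) = 7 + (2 - 9) = 7 - 7 = 0)
133 + Y*(D - W) = 133 + 0*(1 - 1*846) = 133 + 0*(1 - 846) = 133 + 0*(-845) = 133 + 0 = 133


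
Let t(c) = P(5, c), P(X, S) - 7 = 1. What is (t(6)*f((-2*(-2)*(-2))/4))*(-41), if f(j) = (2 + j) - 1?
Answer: 328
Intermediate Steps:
P(X, S) = 8 (P(X, S) = 7 + 1 = 8)
t(c) = 8
f(j) = 1 + j
(t(6)*f((-2*(-2)*(-2))/4))*(-41) = (8*(1 + (-2*(-2)*(-2))/4))*(-41) = (8*(1 + (4*(-2))*(¼)))*(-41) = (8*(1 - 8*¼))*(-41) = (8*(1 - 2))*(-41) = (8*(-1))*(-41) = -8*(-41) = 328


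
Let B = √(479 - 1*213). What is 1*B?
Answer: √266 ≈ 16.310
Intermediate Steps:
B = √266 (B = √(479 - 213) = √266 ≈ 16.310)
1*B = 1*√266 = √266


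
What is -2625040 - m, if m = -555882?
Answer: -2069158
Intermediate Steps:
-2625040 - m = -2625040 - 1*(-555882) = -2625040 + 555882 = -2069158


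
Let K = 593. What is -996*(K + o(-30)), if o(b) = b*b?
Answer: -1487028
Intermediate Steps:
o(b) = b²
-996*(K + o(-30)) = -996*(593 + (-30)²) = -996*(593 + 900) = -996*1493 = -1487028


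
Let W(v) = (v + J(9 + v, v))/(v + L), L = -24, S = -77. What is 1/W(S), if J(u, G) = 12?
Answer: 101/65 ≈ 1.5538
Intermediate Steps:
W(v) = (12 + v)/(-24 + v) (W(v) = (v + 12)/(v - 24) = (12 + v)/(-24 + v))
1/W(S) = 1/((12 - 77)/(-24 - 77)) = 1/(-65/(-101)) = 1/(-1/101*(-65)) = 1/(65/101) = 101/65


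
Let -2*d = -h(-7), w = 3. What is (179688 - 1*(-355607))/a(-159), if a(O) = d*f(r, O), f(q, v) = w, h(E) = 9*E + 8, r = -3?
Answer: -214118/33 ≈ -6488.4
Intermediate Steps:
h(E) = 8 + 9*E
d = -55/2 (d = -(-1)*(8 + 9*(-7))/2 = -(-1)*(8 - 63)/2 = -(-1)*(-55)/2 = -½*55 = -55/2 ≈ -27.500)
f(q, v) = 3
a(O) = -165/2 (a(O) = -55/2*3 = -165/2)
(179688 - 1*(-355607))/a(-159) = (179688 - 1*(-355607))/(-165/2) = (179688 + 355607)*(-2/165) = 535295*(-2/165) = -214118/33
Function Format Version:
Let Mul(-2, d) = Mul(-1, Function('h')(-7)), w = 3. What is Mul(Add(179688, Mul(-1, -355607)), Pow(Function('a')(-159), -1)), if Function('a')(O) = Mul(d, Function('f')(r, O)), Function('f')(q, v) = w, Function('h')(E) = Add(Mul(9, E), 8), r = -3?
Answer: Rational(-214118, 33) ≈ -6488.4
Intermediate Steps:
Function('h')(E) = Add(8, Mul(9, E))
d = Rational(-55, 2) (d = Mul(Rational(-1, 2), Mul(-1, Add(8, Mul(9, -7)))) = Mul(Rational(-1, 2), Mul(-1, Add(8, -63))) = Mul(Rational(-1, 2), Mul(-1, -55)) = Mul(Rational(-1, 2), 55) = Rational(-55, 2) ≈ -27.500)
Function('f')(q, v) = 3
Function('a')(O) = Rational(-165, 2) (Function('a')(O) = Mul(Rational(-55, 2), 3) = Rational(-165, 2))
Mul(Add(179688, Mul(-1, -355607)), Pow(Function('a')(-159), -1)) = Mul(Add(179688, Mul(-1, -355607)), Pow(Rational(-165, 2), -1)) = Mul(Add(179688, 355607), Rational(-2, 165)) = Mul(535295, Rational(-2, 165)) = Rational(-214118, 33)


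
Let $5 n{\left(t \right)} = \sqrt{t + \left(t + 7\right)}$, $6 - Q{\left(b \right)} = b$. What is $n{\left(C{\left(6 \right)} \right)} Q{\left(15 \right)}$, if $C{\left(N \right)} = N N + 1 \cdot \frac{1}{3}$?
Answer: $- \frac{3 \sqrt{717}}{5} \approx -16.066$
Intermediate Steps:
$C{\left(N \right)} = \frac{1}{3} + N^{2}$ ($C{\left(N \right)} = N^{2} + 1 \cdot \frac{1}{3} = N^{2} + \frac{1}{3} = \frac{1}{3} + N^{2}$)
$Q{\left(b \right)} = 6 - b$
$n{\left(t \right)} = \frac{\sqrt{7 + 2 t}}{5}$ ($n{\left(t \right)} = \frac{\sqrt{t + \left(t + 7\right)}}{5} = \frac{\sqrt{t + \left(7 + t\right)}}{5} = \frac{\sqrt{7 + 2 t}}{5}$)
$n{\left(C{\left(6 \right)} \right)} Q{\left(15 \right)} = \frac{\sqrt{7 + 2 \left(\frac{1}{3} + 6^{2}\right)}}{5} \left(6 - 15\right) = \frac{\sqrt{7 + 2 \left(\frac{1}{3} + 36\right)}}{5} \left(6 - 15\right) = \frac{\sqrt{7 + 2 \cdot \frac{109}{3}}}{5} \left(-9\right) = \frac{\sqrt{7 + \frac{218}{3}}}{5} \left(-9\right) = \frac{\sqrt{\frac{239}{3}}}{5} \left(-9\right) = \frac{\frac{1}{3} \sqrt{717}}{5} \left(-9\right) = \frac{\sqrt{717}}{15} \left(-9\right) = - \frac{3 \sqrt{717}}{5}$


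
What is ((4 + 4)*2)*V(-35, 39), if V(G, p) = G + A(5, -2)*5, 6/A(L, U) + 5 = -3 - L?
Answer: -7760/13 ≈ -596.92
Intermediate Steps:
A(L, U) = 6/(-8 - L) (A(L, U) = 6/(-5 + (-3 - L)) = 6/(-8 - L))
V(G, p) = -30/13 + G (V(G, p) = G - 6/(8 + 5)*5 = G - 6/13*5 = G - 30/13 = -30/13 + G)
((4 + 4)*2)*V(-35, 39) = ((4 + 4)*2)*(-30/13 - 35) = (8*2)*(-485/13) = 16*(-485/13) = -7760/13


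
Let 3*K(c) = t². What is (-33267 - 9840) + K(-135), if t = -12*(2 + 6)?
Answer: -40035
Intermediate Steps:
t = -96 (t = -12*8 = -4*24 = -96)
K(c) = 3072 (K(c) = (⅓)*(-96)² = (⅓)*9216 = 3072)
(-33267 - 9840) + K(-135) = (-33267 - 9840) + 3072 = -43107 + 3072 = -40035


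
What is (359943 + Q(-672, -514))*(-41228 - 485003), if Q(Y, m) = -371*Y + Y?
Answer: -320255240673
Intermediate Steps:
Q(Y, m) = -370*Y
(359943 + Q(-672, -514))*(-41228 - 485003) = (359943 - 370*(-672))*(-41228 - 485003) = (359943 + 248640)*(-526231) = 608583*(-526231) = -320255240673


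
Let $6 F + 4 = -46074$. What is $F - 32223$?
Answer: $- \frac{119708}{3} \approx -39903.0$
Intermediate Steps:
$F = - \frac{23039}{3}$ ($F = - \frac{2}{3} + \frac{1}{6} \left(-46074\right) = - \frac{2}{3} - 7679 = - \frac{23039}{3} \approx -7679.7$)
$F - 32223 = - \frac{23039}{3} - 32223 = - \frac{119708}{3}$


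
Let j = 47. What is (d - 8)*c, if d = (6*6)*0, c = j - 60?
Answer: 104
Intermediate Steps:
c = -13 (c = 47 - 60 = -13)
d = 0 (d = 36*0 = 0)
(d - 8)*c = (0 - 8)*(-13) = -8*(-13) = 104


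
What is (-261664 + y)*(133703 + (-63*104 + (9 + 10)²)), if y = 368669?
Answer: 13644421560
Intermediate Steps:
(-261664 + y)*(133703 + (-63*104 + (9 + 10)²)) = (-261664 + 368669)*(133703 + (-63*104 + (9 + 10)²)) = 107005*(133703 + (-6552 + 19²)) = 107005*(133703 + (-6552 + 361)) = 107005*(133703 - 6191) = 107005*127512 = 13644421560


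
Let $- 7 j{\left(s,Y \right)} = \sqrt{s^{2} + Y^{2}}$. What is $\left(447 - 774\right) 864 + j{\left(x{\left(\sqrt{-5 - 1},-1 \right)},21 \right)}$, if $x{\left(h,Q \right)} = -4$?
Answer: $-282528 - \frac{\sqrt{457}}{7} \approx -2.8253 \cdot 10^{5}$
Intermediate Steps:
$j{\left(s,Y \right)} = - \frac{\sqrt{Y^{2} + s^{2}}}{7}$ ($j{\left(s,Y \right)} = - \frac{\sqrt{s^{2} + Y^{2}}}{7} = - \frac{\sqrt{Y^{2} + s^{2}}}{7}$)
$\left(447 - 774\right) 864 + j{\left(x{\left(\sqrt{-5 - 1},-1 \right)},21 \right)} = \left(447 - 774\right) 864 - \frac{\sqrt{21^{2} + \left(-4\right)^{2}}}{7} = \left(447 - 774\right) 864 - \frac{\sqrt{441 + 16}}{7} = \left(-327\right) 864 - \frac{\sqrt{457}}{7} = -282528 - \frac{\sqrt{457}}{7}$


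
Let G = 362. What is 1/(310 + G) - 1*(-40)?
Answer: 26881/672 ≈ 40.001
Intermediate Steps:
1/(310 + G) - 1*(-40) = 1/(310 + 362) - 1*(-40) = 1/672 + 40 = 26881/672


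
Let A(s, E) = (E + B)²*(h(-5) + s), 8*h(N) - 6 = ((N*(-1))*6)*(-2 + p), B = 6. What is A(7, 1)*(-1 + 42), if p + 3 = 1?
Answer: -58261/4 ≈ -14565.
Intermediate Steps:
p = -2 (p = -3 + 1 = -2)
h(N) = ¾ + 3*N (h(N) = ¾ + (((N*(-1))*6)*(-2 - 2))/8 = ¾ + ((-N*6)*(-4))/8 = ¾ + (-6*N*(-4))/8 = ¾ + (24*N)/8 = ¾ + 3*N)
A(s, E) = (6 + E)²*(-57/4 + s) (A(s, E) = (E + 6)²*((¾ + 3*(-5)) + s) = (6 + E)²*((¾ - 15) + s) = (6 + E)²*(-57/4 + s))
A(7, 1)*(-1 + 42) = ((6 + 1)²*(-57/4 + 7))*(-1 + 42) = (7²*(-29/4))*41 = (49*(-29/4))*41 = -1421/4*41 = -58261/4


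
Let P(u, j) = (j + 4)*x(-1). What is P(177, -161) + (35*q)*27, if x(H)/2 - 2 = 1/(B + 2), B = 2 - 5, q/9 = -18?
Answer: -153404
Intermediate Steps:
q = -162 (q = 9*(-18) = -162)
B = -3
x(H) = 2 (x(H) = 4 + 2/(-3 + 2) = 4 + 2/(-1) = 4 + 2*(-1) = 4 - 2 = 2)
P(u, j) = 8 + 2*j (P(u, j) = (j + 4)*2 = (4 + j)*2 = 8 + 2*j)
P(177, -161) + (35*q)*27 = (8 + 2*(-161)) + (35*(-162))*27 = (8 - 322) - 5670*27 = -314 - 153090 = -153404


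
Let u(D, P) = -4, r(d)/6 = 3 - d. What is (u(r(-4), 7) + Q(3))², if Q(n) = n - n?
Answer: 16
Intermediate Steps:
Q(n) = 0
r(d) = 18 - 6*d (r(d) = 6*(3 - d) = 18 - 6*d)
(u(r(-4), 7) + Q(3))² = (-4 + 0)² = (-4)² = 16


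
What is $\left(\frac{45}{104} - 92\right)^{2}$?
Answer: $\frac{90687529}{10816} \approx 8384.6$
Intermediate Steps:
$\left(\frac{45}{104} - 92\right)^{2} = \left(- \frac{9523}{104}\right)^{2} = \frac{90687529}{10816}$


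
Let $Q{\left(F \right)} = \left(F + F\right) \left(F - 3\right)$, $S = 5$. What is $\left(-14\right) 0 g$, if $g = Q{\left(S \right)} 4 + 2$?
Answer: $0$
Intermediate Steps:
$Q{\left(F \right)} = 2 F \left(-3 + F\right)$
$g = 82$ ($g = 2 \cdot 5 \left(-3 + 5\right) 4 + 2 = 2 \cdot 5 \cdot 2 \cdot 4 + 2 = 20 \cdot 4 + 2 = 80 + 2 = 82$)
$\left(-14\right) 0 g = \left(-14\right) 0 \cdot 82 = 0 \cdot 82 = 0$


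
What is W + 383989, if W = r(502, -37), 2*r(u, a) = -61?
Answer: 767917/2 ≈ 3.8396e+5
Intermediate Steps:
r(u, a) = -61/2 (r(u, a) = (½)*(-61) = -61/2)
W = -61/2 ≈ -30.500
W + 383989 = -61/2 + 383989 = 767917/2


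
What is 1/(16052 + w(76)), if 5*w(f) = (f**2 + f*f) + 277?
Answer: 5/92089 ≈ 5.4295e-5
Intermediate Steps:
w(f) = 277/5 + 2*f**2/5 (w(f) = ((f**2 + f*f) + 277)/5 = ((f**2 + f**2) + 277)/5 = (2*f**2 + 277)/5 = (277 + 2*f**2)/5 = 277/5 + 2*f**2/5)
1/(16052 + w(76)) = 1/(16052 + (277/5 + (2/5)*76**2)) = 1/(16052 + (277/5 + (2/5)*5776)) = 1/(16052 + (277/5 + 11552/5)) = 1/(16052 + 11829/5) = 1/(92089/5) = 5/92089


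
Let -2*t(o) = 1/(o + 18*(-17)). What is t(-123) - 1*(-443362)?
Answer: 380404597/858 ≈ 4.4336e+5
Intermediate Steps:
t(o) = -1/(2*(-306 + o)) (t(o) = -1/(2*(o + 18*(-17))) = -1/(2*(o - 306)) = -1/(2*(-306 + o)))
t(-123) - 1*(-443362) = -1/(-612 + 2*(-123)) - 1*(-443362) = -1/(-612 - 246) + 443362 = -1/(-858) + 443362 = -1*(-1/858) + 443362 = 1/858 + 443362 = 380404597/858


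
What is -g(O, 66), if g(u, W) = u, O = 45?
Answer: -45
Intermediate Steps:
-g(O, 66) = -1*45 = -45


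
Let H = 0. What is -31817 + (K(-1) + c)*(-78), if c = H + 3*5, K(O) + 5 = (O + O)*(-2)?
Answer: -32909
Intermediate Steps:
K(O) = -5 - 4*O (K(O) = -5 + (O + O)*(-2) = -5 + (2*O)*(-2) = -5 - 4*O)
c = 15 (c = 0 + 3*5 = 0 + 15 = 15)
-31817 + (K(-1) + c)*(-78) = -31817 + ((-5 - 4*(-1)) + 15)*(-78) = -31817 + ((-5 + 4) + 15)*(-78) = -31817 + (-1 + 15)*(-78) = -31817 + 14*(-78) = -31817 - 1092 = -32909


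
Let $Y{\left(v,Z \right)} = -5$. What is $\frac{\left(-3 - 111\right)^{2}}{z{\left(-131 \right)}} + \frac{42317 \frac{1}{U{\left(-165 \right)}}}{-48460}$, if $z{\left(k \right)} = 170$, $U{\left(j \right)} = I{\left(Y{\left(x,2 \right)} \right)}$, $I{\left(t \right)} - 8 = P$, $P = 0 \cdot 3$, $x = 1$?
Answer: $\frac{503109539}{6590560} \approx 76.338$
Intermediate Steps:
$P = 0$
$I{\left(t \right)} = 8$ ($I{\left(t \right)} = 8 + 0 = 8$)
$U{\left(j \right)} = 8$
$\frac{\left(-3 - 111\right)^{2}}{z{\left(-131 \right)}} + \frac{42317 \frac{1}{U{\left(-165 \right)}}}{-48460} = \frac{\left(-3 - 111\right)^{2}}{170} + \frac{42317 \cdot \frac{1}{8}}{-48460} = \left(-114\right)^{2} \cdot \frac{1}{170} + 42317 \cdot \frac{1}{8} \left(- \frac{1}{48460}\right) = 12996 \cdot \frac{1}{170} + \frac{42317}{8} \left(- \frac{1}{48460}\right) = \frac{6498}{85} - \frac{42317}{387680} = \frac{503109539}{6590560}$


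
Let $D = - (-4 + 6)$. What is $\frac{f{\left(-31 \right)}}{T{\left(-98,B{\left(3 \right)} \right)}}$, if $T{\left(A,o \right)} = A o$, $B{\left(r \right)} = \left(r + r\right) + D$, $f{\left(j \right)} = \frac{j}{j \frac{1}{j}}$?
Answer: $\frac{31}{392} \approx 0.079082$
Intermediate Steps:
$f{\left(j \right)} = j$ ($f{\left(j \right)} = \frac{j}{1} = j 1 = j$)
$D = -2$ ($D = \left(-1\right) 2 = -2$)
$B{\left(r \right)} = -2 + 2 r$ ($B{\left(r \right)} = \left(r + r\right) - 2 = 2 r - 2 = -2 + 2 r$)
$\frac{f{\left(-31 \right)}}{T{\left(-98,B{\left(3 \right)} \right)}} = - \frac{31}{\left(-98\right) \left(-2 + 2 \cdot 3\right)} = - \frac{31}{\left(-98\right) \left(-2 + 6\right)} = - \frac{31}{\left(-98\right) 4} = - \frac{31}{-392} = \left(-31\right) \left(- \frac{1}{392}\right) = \frac{31}{392}$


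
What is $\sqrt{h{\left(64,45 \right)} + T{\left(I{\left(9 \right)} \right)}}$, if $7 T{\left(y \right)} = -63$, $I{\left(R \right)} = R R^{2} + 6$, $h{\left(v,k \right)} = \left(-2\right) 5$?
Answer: $i \sqrt{19} \approx 4.3589 i$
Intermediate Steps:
$h{\left(v,k \right)} = -10$
$I{\left(R \right)} = 6 + R^{3}$ ($I{\left(R \right)} = R^{3} + 6 = 6 + R^{3}$)
$T{\left(y \right)} = -9$ ($T{\left(y \right)} = \frac{1}{7} \left(-63\right) = -9$)
$\sqrt{h{\left(64,45 \right)} + T{\left(I{\left(9 \right)} \right)}} = \sqrt{-10 - 9} = \sqrt{-19} = i \sqrt{19}$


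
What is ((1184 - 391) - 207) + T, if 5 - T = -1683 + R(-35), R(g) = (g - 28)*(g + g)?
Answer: -2136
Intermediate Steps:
R(g) = 2*g*(-28 + g) (R(g) = (-28 + g)*(2*g) = 2*g*(-28 + g))
T = -2722 (T = 5 - (-1683 + 2*(-35)*(-28 - 35)) = 5 - (-1683 + 2*(-35)*(-63)) = 5 - (-1683 + 4410) = 5 - 1*2727 = 5 - 2727 = -2722)
((1184 - 391) - 207) + T = ((1184 - 391) - 207) - 2722 = (793 - 207) - 2722 = 586 - 2722 = -2136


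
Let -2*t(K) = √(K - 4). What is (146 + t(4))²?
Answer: 21316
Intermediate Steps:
t(K) = -√(-4 + K)/2 (t(K) = -√(K - 4)/2 = -√(-4 + K)/2)
(146 + t(4))² = (146 - √(-4 + 4)/2)² = (146 - √0/2)² = (146 - ½*0)² = (146 + 0)² = 146² = 21316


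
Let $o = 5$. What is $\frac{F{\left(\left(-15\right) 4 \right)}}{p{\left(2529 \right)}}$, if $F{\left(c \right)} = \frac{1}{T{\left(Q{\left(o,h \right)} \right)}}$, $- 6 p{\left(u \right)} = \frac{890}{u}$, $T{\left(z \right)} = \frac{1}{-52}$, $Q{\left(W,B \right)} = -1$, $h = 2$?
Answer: $\frac{394524}{445} \approx 886.57$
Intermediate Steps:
$T{\left(z \right)} = - \frac{1}{52}$
$p{\left(u \right)} = - \frac{445}{3 u}$ ($p{\left(u \right)} = - \frac{890 \frac{1}{u}}{6} = - \frac{445}{3 u}$)
$F{\left(c \right)} = -52$ ($F{\left(c \right)} = \frac{1}{- \frac{1}{52}} = -52$)
$\frac{F{\left(\left(-15\right) 4 \right)}}{p{\left(2529 \right)}} = - \frac{52}{\left(- \frac{445}{3}\right) \frac{1}{2529}} = - \frac{52}{- \frac{445}{7587}} = \left(-52\right) \left(- \frac{7587}{445}\right) = \frac{394524}{445}$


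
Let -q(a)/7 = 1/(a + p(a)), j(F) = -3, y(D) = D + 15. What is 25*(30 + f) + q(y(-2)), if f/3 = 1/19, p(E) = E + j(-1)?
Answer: 329342/437 ≈ 753.64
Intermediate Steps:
y(D) = 15 + D
p(E) = -3 + E (p(E) = E - 3 = -3 + E)
f = 3/19 ≈ 0.15789
q(a) = -7/(-3 + 2*a) (q(a) = -7/(a + (-3 + a)) = -7/(-3 + 2*a))
25*(30 + f) + q(y(-2)) = 25*(30 + 3/19) - 7/(-3 + 2*(15 - 2)) = 25*(573/19) - 7/(-3 + 2*13) = 14325/19 - 7/(-3 + 26) = 14325/19 - 7/23 = 329342/437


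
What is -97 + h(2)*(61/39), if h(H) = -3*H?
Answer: -1383/13 ≈ -106.38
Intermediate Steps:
-97 + h(2)*(61/39) = -97 + (-3*2)*(61/39) = -97 - 366/39 = -97 - 6*61/39 = -97 - 122/13 = -1383/13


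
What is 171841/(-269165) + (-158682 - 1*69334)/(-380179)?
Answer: -3956412899/102330880535 ≈ -0.038663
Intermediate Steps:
171841/(-269165) + (-158682 - 1*69334)/(-380179) = 171841*(-1/269165) + (-158682 - 69334)*(-1/380179) = -171841/269165 - 228016*(-1/380179) = -171841/269165 + 228016/380179 = -3956412899/102330880535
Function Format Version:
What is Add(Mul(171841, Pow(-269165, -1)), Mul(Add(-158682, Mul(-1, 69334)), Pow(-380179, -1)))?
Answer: Rational(-3956412899, 102330880535) ≈ -0.038663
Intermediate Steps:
Add(Mul(171841, Pow(-269165, -1)), Mul(Add(-158682, Mul(-1, 69334)), Pow(-380179, -1))) = Add(Mul(171841, Rational(-1, 269165)), Mul(Add(-158682, -69334), Rational(-1, 380179))) = Add(Rational(-171841, 269165), Mul(-228016, Rational(-1, 380179))) = Add(Rational(-171841, 269165), Rational(228016, 380179)) = Rational(-3956412899, 102330880535)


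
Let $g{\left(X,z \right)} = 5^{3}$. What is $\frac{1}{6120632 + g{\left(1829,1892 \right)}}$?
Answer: $\frac{1}{6120757} \approx 1.6338 \cdot 10^{-7}$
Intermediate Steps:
$g{\left(X,z \right)} = 125$
$\frac{1}{6120632 + g{\left(1829,1892 \right)}} = \frac{1}{6120632 + 125} = \frac{1}{6120757}$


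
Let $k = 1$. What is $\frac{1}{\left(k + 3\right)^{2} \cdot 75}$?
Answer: $\frac{1}{1200} \approx 0.00083333$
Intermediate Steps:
$\frac{1}{\left(k + 3\right)^{2} \cdot 75} = \frac{1}{\left(1 + 3\right)^{2} \cdot 75} = \frac{1}{4^{2} \cdot 75} = \frac{1}{16 \cdot 75} = \frac{1}{1200}$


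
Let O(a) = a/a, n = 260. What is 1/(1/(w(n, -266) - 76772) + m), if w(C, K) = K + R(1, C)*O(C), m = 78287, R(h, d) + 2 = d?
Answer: 76780/6010875859 ≈ 1.2774e-5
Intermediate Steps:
R(h, d) = -2 + d
O(a) = 1
w(C, K) = -2 + C + K (w(C, K) = K + (-2 + C)*1 = K + (-2 + C) = -2 + C + K)
1/(1/(w(n, -266) - 76772) + m) = 1/(1/((-2 + 260 - 266) - 76772) + 78287) = 1/(1/(-8 - 76772) + 78287) = 1/(1/(-76780) + 78287) = 1/(-1/76780 + 78287) = 1/(6010875859/76780) = 76780/6010875859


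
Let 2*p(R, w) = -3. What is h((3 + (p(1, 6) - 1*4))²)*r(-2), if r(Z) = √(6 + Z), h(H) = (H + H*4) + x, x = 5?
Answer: 145/2 ≈ 72.500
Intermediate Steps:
p(R, w) = -3/2 (p(R, w) = (½)*(-3) = -3/2)
h(H) = 5 + 5*H (h(H) = (H + H*4) + 5 = (H + 4*H) + 5 = 5*H + 5 = 5 + 5*H)
h((3 + (p(1, 6) - 1*4))²)*r(-2) = (5 + 5*(3 + (-3/2 - 1*4))²)*√(6 - 2) = (5 + 5*(3 + (-3/2 - 4))²)*√4 = (5 + 5*(3 - 11/2)²)*2 = (5 + 5*(-5/2)²)*2 = (5 + 5*(25/4))*2 = (5 + 125/4)*2 = (145/4)*2 = 145/2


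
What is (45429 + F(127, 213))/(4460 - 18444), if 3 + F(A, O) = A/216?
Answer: -9812143/3020544 ≈ -3.2485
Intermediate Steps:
F(A, O) = -3 + A/216
(45429 + F(127, 213))/(4460 - 18444) = (45429 + (-3 + (1/216)*127))/(4460 - 18444) = (45429 + (-3 + 127/216))/(-13984) = (45429 - 521/216)*(-1/13984) = (9812143/216)*(-1/13984) = -9812143/3020544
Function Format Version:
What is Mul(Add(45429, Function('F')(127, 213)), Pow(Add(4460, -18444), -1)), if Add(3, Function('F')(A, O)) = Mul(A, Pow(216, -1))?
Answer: Rational(-9812143, 3020544) ≈ -3.2485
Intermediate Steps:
Function('F')(A, O) = Add(-3, Mul(Rational(1, 216), A)) (Function('F')(A, O) = Add(-3, Mul(A, Pow(216, -1))) = Add(-3, Mul(A, Rational(1, 216))) = Add(-3, Mul(Rational(1, 216), A)))
Mul(Add(45429, Function('F')(127, 213)), Pow(Add(4460, -18444), -1)) = Mul(Add(45429, Add(-3, Mul(Rational(1, 216), 127))), Pow(Add(4460, -18444), -1)) = Mul(Add(45429, Add(-3, Rational(127, 216))), Pow(-13984, -1)) = Mul(Add(45429, Rational(-521, 216)), Rational(-1, 13984)) = Mul(Rational(9812143, 216), Rational(-1, 13984)) = Rational(-9812143, 3020544)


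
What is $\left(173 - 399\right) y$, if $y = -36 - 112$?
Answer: $33448$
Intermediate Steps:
$y = -148$ ($y = -36 - 112 = -148$)
$\left(173 - 399\right) y = \left(173 - 399\right) \left(-148\right) = \left(-226\right) \left(-148\right) = 33448$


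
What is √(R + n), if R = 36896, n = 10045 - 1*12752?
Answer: √34189 ≈ 184.90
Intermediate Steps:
n = -2707 (n = 10045 - 12752 = -2707)
√(R + n) = √(36896 - 2707) = √34189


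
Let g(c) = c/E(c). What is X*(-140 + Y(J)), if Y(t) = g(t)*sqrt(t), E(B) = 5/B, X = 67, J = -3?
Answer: -9380 + 603*I*sqrt(3)/5 ≈ -9380.0 + 208.89*I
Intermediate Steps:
g(c) = c**2/5 (g(c) = c/((5/c)) = c*(c/5) = c**2/5)
Y(t) = t**(5/2)/5 (Y(t) = (t**2/5)*sqrt(t) = t**(5/2)/5)
X*(-140 + Y(J)) = 67*(-140 + (-3)**(5/2)/5) = 67*(-140 + (9*I*sqrt(3))/5) = 67*(-140 + 9*I*sqrt(3)/5) = -9380 + 603*I*sqrt(3)/5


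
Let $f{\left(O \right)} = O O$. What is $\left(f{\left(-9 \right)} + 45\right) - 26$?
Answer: $100$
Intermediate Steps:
$f{\left(O \right)} = O^{2}$
$\left(f{\left(-9 \right)} + 45\right) - 26 = \left(\left(-9\right)^{2} + 45\right) - 26 = \left(81 + 45\right) - 26 = 126 - 26 = 100$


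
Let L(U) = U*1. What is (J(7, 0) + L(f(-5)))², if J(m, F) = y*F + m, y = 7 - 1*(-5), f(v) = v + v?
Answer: 9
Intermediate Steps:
f(v) = 2*v
L(U) = U
y = 12 (y = 7 + 5 = 12)
J(m, F) = m + 12*F (J(m, F) = 12*F + m = m + 12*F)
(J(7, 0) + L(f(-5)))² = ((7 + 12*0) + 2*(-5))² = ((7 + 0) - 10)² = (7 - 10)² = (-3)² = 9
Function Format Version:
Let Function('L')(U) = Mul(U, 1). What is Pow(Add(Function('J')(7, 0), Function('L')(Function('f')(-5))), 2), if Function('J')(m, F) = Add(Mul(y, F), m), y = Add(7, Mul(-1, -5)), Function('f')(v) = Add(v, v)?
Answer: 9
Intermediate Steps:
Function('f')(v) = Mul(2, v)
Function('L')(U) = U
y = 12 (y = Add(7, 5) = 12)
Function('J')(m, F) = Add(m, Mul(12, F)) (Function('J')(m, F) = Add(Mul(12, F), m) = Add(m, Mul(12, F)))
Pow(Add(Function('J')(7, 0), Function('L')(Function('f')(-5))), 2) = Pow(Add(Add(7, Mul(12, 0)), Mul(2, -5)), 2) = Pow(Add(Add(7, 0), -10), 2) = Pow(Add(7, -10), 2) = Pow(-3, 2) = 9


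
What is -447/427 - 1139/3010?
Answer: -261689/183610 ≈ -1.4252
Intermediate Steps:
-447/427 - 1139/3010 = -261689/183610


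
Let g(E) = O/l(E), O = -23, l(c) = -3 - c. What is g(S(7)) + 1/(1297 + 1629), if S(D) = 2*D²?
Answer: 67399/295526 ≈ 0.22806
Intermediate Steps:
g(E) = -23/(-3 - E)
g(S(7)) + 1/(1297 + 1629) = 23/(3 + 2*7²) + 1/(1297 + 1629) = 23/(3 + 2*49) + 1/2926 = 23/(3 + 98) + 1/2926 = 23/101 + 1/2926 = 67399/295526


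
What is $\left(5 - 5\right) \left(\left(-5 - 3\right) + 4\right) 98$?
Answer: $0$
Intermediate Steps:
$\left(5 - 5\right) \left(\left(-5 - 3\right) + 4\right) 98 = 0 \left(-8 + 4\right) 98 = 0 \left(-4\right) 98 = 0 \cdot 98 = 0$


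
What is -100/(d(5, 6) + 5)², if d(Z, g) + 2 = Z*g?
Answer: -100/1089 ≈ -0.091827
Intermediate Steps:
d(Z, g) = -2 + Z*g
-100/(d(5, 6) + 5)² = -100/((-2 + 5*6) + 5)² = -100/((-2 + 30) + 5)² = -100/(28 + 5)² = -100/(33²) = -100/1089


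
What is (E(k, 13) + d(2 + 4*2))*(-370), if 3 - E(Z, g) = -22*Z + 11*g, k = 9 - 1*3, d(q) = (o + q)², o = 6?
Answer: -91760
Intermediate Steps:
d(q) = (6 + q)²
k = 6 (k = 9 - 3 = 6)
E(Z, g) = 3 - 11*g + 22*Z (E(Z, g) = 3 - (-22*Z + 11*g) = 3 + (-11*g + 22*Z) = 3 - 11*g + 22*Z)
(E(k, 13) + d(2 + 4*2))*(-370) = ((3 - 11*13 + 22*6) + (6 + (2 + 4*2))²)*(-370) = ((3 - 143 + 132) + (6 + (2 + 8))²)*(-370) = (-8 + (6 + 10)²)*(-370) = (-8 + 16²)*(-370) = (-8 + 256)*(-370) = 248*(-370) = -91760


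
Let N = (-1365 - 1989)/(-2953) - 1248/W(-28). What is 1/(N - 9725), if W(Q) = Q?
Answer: -20671/200080661 ≈ -0.00010331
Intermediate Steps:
N = 944814/20671 (N = (-1365 - 1989)/(-2953) - 1248/(-28) = -3354*(-1/2953) - 1248*(-1/28) = 3354/2953 + 312/7 = 944814/20671 ≈ 45.707)
1/(N - 9725) = 1/(944814/20671 - 9725) = 1/(-200080661/20671) = -20671/200080661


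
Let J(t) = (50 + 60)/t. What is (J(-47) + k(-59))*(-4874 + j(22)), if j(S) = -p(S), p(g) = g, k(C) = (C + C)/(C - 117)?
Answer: 4227084/517 ≈ 8176.2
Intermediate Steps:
k(C) = 2*C/(-117 + C) (k(C) = (2*C)/(-117 + C) = 2*C/(-117 + C))
j(S) = -S
J(t) = 110/t
(J(-47) + k(-59))*(-4874 + j(22)) = (110/(-47) + 2*(-59)/(-117 - 59))*(-4874 - 1*22) = (110*(-1/47) + 2*(-59)/(-176))*(-4874 - 22) = (-110/47 + 2*(-59)*(-1/176))*(-4896) = (-110/47 + 59/88)*(-4896) = -6907/4136*(-4896) = 4227084/517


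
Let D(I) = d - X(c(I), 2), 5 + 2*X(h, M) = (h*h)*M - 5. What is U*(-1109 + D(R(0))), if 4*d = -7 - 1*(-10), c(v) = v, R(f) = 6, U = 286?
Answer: -651651/2 ≈ -3.2583e+5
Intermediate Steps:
X(h, M) = -5 + M*h²/2 (X(h, M) = -5/2 + ((h*h)*M - 5)/2 = -5/2 + (h²*M - 5)/2 = -5/2 + (M*h² - 5)/2 = -5/2 + (-5 + M*h²)/2 = -5/2 + (-5/2 + M*h²/2) = -5 + M*h²/2)
d = ¾ (d = (-7 - 1*(-10))/4 = (-7 + 10)/4 = (¼)*3 = ¾ ≈ 0.75000)
D(I) = 23/4 - I² (D(I) = ¾ - (-5 + (½)*2*I²) = ¾ - (-5 + I²) = ¾ + (5 - I²) = 23/4 - I²)
U*(-1109 + D(R(0))) = 286*(-1109 + (23/4 - 1*6²)) = 286*(-1109 + (23/4 - 1*36)) = 286*(-1109 + (23/4 - 36)) = 286*(-1109 - 121/4) = 286*(-4557/4) = -651651/2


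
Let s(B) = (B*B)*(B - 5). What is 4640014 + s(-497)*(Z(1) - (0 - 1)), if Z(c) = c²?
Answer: -243357022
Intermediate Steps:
s(B) = B²*(-5 + B)
4640014 + s(-497)*(Z(1) - (0 - 1)) = 4640014 + ((-497)²*(-5 - 497))*(1² - (0 - 1)) = 4640014 + (247009*(-502))*(1 - 1*(-1)) = 4640014 - 123998518*(1 + 1) = 4640014 - 123998518*2 = 4640014 - 247997036 = -243357022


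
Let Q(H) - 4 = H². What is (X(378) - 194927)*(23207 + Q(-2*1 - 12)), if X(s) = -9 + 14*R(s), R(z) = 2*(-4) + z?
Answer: -4441618692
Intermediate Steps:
R(z) = -8 + z
Q(H) = 4 + H²
X(s) = -121 + 14*s (X(s) = -9 + 14*(-8 + s) = -9 + (-112 + 14*s) = -121 + 14*s)
(X(378) - 194927)*(23207 + Q(-2*1 - 12)) = ((-121 + 14*378) - 194927)*(23207 + (4 + (-2*1 - 12)²)) = ((-121 + 5292) - 194927)*(23207 + (4 + (-2 - 12)²)) = (5171 - 194927)*(23207 + (4 + (-14)²)) = -189756*(23207 + (4 + 196)) = -189756*(23207 + 200) = -189756*23407 = -4441618692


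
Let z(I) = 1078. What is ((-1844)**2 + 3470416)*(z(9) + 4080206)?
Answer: 28041490205568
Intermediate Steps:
((-1844)**2 + 3470416)*(z(9) + 4080206) = ((-1844)**2 + 3470416)*(1078 + 4080206) = (3400336 + 3470416)*4081284 = 6870752*4081284 = 28041490205568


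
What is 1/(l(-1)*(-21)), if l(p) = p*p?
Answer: -1/21 ≈ -0.047619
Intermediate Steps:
l(p) = p²
1/(l(-1)*(-21)) = 1/((-1)²*(-21)) = 1/(1*(-21)) = 1/(-21) = -1/21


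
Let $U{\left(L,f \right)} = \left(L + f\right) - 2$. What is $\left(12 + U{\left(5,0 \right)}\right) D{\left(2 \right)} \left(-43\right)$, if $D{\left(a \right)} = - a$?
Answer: $1290$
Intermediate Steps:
$U{\left(L,f \right)} = -2 + L + f$
$\left(12 + U{\left(5,0 \right)}\right) D{\left(2 \right)} \left(-43\right) = \left(12 + \left(-2 + 5 + 0\right)\right) \left(\left(-1\right) 2\right) \left(-43\right) = \left(12 + 3\right) \left(-2\right) \left(-43\right) = 15 \left(-2\right) \left(-43\right) = \left(-30\right) \left(-43\right) = 1290$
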